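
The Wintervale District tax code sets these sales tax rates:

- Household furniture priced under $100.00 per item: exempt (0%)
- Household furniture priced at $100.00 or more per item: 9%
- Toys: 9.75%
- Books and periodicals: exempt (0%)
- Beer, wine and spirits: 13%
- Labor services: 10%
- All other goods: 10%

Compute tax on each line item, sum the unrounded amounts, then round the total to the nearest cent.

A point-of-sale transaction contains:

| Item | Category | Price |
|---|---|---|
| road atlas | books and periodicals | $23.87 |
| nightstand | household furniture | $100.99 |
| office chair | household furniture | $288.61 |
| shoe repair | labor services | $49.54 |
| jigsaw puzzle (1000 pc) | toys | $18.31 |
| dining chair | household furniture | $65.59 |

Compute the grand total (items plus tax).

$588.71

Road atlas $23.87: books and periodicals → 0% → $0.00
Nightstand $100.99: household furniture, $100.00 or more → 9% → $9.0891
Office chair $288.61: household furniture, $100.00 or more → 9% → $25.9749
Shoe repair $49.54: labor services → 10% → $4.954
Jigsaw puzzle (1000 pc) $18.31: toys → 9.75% → $1.785225
Dining chair $65.59: household furniture, under $100.00 → 0% → $0.00
Subtotal = $546.91; unrounded tax = $41.803225 → $41.80; total due = $588.71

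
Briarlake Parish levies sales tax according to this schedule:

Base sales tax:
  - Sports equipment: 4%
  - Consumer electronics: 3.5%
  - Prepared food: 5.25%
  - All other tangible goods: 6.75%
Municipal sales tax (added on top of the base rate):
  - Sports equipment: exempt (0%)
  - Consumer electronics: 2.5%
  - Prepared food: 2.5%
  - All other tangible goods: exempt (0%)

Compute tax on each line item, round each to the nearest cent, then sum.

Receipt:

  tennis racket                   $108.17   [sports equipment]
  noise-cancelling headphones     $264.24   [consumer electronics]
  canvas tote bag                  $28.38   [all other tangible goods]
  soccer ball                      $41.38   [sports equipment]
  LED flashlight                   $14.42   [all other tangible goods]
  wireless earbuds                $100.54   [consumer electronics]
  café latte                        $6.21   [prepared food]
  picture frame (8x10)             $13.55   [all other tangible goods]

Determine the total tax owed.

Tennis racket $108.17: sports equipment → 4% + 0% municipal = 4% → $4.33
Noise-cancelling headphones $264.24: consumer electronics → 3.5% + 2.5% municipal = 6% → $15.85
Canvas tote bag $28.38: all other tangible goods → 6.75% + 0% municipal = 6.75% → $1.92
Soccer ball $41.38: sports equipment → 4% + 0% municipal = 4% → $1.66
LED flashlight $14.42: all other tangible goods → 6.75% + 0% municipal = 6.75% → $0.97
Wireless earbuds $100.54: consumer electronics → 3.5% + 2.5% municipal = 6% → $6.03
Café latte $6.21: prepared food → 5.25% + 2.5% municipal = 7.75% → $0.48
Picture frame (8x10) $13.55: all other tangible goods → 6.75% + 0% municipal = 6.75% → $0.91
Total tax = $4.33 + $15.85 + $1.92 + $1.66 + $0.97 + $6.03 + $0.48 + $0.91 = $32.15

$32.15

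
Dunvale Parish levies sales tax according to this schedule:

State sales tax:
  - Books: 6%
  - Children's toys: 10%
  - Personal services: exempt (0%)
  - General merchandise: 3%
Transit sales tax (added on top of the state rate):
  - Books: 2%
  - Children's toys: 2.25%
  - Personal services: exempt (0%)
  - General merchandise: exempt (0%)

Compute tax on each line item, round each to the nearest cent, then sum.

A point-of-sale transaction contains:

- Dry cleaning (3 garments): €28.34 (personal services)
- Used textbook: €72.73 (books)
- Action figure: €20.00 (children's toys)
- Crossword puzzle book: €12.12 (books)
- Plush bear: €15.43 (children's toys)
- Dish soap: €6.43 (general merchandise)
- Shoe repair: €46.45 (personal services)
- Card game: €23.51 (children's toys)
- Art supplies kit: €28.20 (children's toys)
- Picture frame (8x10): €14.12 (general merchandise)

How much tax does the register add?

€18.07

Dry cleaning (3 garments) €28.34: personal services → 0% + 0% transit = 0% → €0.00
Used textbook €72.73: books → 6% + 2% transit = 8% → €5.82
Action figure €20.00: children's toys → 10% + 2.25% transit = 12.25% → €2.45
Crossword puzzle book €12.12: books → 6% + 2% transit = 8% → €0.97
Plush bear €15.43: children's toys → 10% + 2.25% transit = 12.25% → €1.89
Dish soap €6.43: general merchandise → 3% + 0% transit = 3% → €0.19
Shoe repair €46.45: personal services → 0% + 0% transit = 0% → €0.00
Card game €23.51: children's toys → 10% + 2.25% transit = 12.25% → €2.88
Art supplies kit €28.20: children's toys → 10% + 2.25% transit = 12.25% → €3.45
Picture frame (8x10) €14.12: general merchandise → 3% + 0% transit = 3% → €0.42
Total tax = €5.82 + €2.45 + €0.97 + €1.89 + €0.19 + €2.88 + €3.45 + €0.42 = €18.07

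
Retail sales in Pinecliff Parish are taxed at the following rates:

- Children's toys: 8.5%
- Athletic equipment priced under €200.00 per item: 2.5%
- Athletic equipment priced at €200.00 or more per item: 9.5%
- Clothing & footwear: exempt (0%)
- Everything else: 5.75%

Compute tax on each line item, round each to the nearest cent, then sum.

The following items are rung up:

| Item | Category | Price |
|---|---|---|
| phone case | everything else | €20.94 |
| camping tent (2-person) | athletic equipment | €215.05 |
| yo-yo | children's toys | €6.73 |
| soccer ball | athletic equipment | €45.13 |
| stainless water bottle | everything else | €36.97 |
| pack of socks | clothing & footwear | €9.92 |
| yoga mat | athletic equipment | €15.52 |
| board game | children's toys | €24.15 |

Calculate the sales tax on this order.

€27.90

Phone case €20.94: everything else → 5.75% → €1.20
Camping tent (2-person) €215.05: athletic equipment, €200.00 or more → 9.5% → €20.43
Yo-yo €6.73: children's toys → 8.5% → €0.57
Soccer ball €45.13: athletic equipment, under €200.00 → 2.5% → €1.13
Stainless water bottle €36.97: everything else → 5.75% → €2.13
Pack of socks €9.92: clothing & footwear → 0% → €0.00
Yoga mat €15.52: athletic equipment, under €200.00 → 2.5% → €0.39
Board game €24.15: children's toys → 8.5% → €2.05
Total tax = €1.20 + €20.43 + €0.57 + €1.13 + €2.13 + €0.39 + €2.05 = €27.90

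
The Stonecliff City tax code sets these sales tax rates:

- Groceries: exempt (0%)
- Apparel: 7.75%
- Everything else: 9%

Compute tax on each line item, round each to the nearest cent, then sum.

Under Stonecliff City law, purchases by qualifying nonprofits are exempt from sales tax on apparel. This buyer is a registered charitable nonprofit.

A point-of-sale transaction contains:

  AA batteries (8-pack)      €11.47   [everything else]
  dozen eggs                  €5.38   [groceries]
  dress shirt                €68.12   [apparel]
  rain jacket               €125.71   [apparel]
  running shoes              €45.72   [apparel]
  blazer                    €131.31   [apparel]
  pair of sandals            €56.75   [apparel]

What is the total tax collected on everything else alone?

€1.03

AA batteries (8-pack) €11.47: everything else → 9% → €1.03
Tax on everything else = €1.03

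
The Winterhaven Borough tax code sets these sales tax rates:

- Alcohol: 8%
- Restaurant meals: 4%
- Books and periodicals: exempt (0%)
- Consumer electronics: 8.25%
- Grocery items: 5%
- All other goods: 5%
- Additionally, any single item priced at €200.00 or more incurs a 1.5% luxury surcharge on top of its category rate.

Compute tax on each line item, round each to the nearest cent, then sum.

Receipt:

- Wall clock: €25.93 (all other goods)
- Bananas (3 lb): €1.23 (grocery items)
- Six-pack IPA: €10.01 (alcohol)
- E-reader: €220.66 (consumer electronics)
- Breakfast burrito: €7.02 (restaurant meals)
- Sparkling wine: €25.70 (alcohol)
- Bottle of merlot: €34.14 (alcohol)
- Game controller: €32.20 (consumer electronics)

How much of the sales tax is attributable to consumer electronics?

€24.17

E-reader €220.66: consumer electronics → 8.25% + 1.5% surcharge = 9.75% → €21.51
Game controller €32.20: consumer electronics → 8.25% → €2.66
Tax on consumer electronics = €21.51 + €2.66 = €24.17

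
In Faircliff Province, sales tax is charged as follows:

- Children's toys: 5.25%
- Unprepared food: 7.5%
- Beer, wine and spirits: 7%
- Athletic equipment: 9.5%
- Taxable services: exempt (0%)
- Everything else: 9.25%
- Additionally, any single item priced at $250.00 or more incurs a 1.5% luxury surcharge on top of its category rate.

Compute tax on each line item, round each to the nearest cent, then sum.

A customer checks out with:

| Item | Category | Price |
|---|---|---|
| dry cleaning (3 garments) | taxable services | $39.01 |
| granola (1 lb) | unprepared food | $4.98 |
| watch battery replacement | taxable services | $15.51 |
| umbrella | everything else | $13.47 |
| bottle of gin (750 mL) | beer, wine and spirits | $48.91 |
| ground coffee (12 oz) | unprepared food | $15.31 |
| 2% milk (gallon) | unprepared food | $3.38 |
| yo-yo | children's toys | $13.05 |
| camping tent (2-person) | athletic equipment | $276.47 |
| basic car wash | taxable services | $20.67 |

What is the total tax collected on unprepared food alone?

Granola (1 lb) $4.98: unprepared food → 7.5% → $0.37
Ground coffee (12 oz) $15.31: unprepared food → 7.5% → $1.15
2% milk (gallon) $3.38: unprepared food → 7.5% → $0.25
Tax on unprepared food = $0.37 + $1.15 + $0.25 = $1.77

$1.77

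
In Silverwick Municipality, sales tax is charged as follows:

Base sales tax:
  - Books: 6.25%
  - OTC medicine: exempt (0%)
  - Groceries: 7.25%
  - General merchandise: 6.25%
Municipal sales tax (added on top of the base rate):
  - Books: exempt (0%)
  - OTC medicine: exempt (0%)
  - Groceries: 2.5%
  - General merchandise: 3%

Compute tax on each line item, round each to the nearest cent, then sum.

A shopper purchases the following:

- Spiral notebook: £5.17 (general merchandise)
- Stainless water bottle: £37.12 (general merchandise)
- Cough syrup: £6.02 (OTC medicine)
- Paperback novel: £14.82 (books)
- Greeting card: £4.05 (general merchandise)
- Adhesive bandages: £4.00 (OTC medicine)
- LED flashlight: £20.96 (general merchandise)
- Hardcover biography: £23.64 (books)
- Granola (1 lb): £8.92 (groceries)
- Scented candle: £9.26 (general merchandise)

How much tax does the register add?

£10.36

Spiral notebook £5.17: general merchandise → 6.25% + 3% municipal = 9.25% → £0.48
Stainless water bottle £37.12: general merchandise → 6.25% + 3% municipal = 9.25% → £3.43
Cough syrup £6.02: OTC medicine → 0% + 0% municipal = 0% → £0.00
Paperback novel £14.82: books → 6.25% + 0% municipal = 6.25% → £0.93
Greeting card £4.05: general merchandise → 6.25% + 3% municipal = 9.25% → £0.37
Adhesive bandages £4.00: OTC medicine → 0% + 0% municipal = 0% → £0.00
LED flashlight £20.96: general merchandise → 6.25% + 3% municipal = 9.25% → £1.94
Hardcover biography £23.64: books → 6.25% + 0% municipal = 6.25% → £1.48
Granola (1 lb) £8.92: groceries → 7.25% + 2.5% municipal = 9.75% → £0.87
Scented candle £9.26: general merchandise → 6.25% + 3% municipal = 9.25% → £0.86
Total tax = £0.48 + £3.43 + £0.93 + £0.37 + £1.94 + £1.48 + £0.87 + £0.86 = £10.36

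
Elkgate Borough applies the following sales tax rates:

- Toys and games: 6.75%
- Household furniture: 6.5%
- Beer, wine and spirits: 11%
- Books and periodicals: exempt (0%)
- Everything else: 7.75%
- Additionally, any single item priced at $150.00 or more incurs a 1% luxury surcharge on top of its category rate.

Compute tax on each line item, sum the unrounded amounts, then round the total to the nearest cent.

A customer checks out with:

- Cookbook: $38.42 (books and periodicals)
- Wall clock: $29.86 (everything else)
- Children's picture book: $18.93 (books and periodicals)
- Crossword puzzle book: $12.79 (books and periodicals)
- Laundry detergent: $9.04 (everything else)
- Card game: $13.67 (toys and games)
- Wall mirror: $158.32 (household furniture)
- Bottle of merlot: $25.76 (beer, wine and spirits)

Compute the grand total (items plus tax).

$325.44

Cookbook $38.42: books and periodicals → 0% → $0.00
Wall clock $29.86: everything else → 7.75% → $2.31415
Children's picture book $18.93: books and periodicals → 0% → $0.00
Crossword puzzle book $12.79: books and periodicals → 0% → $0.00
Laundry detergent $9.04: everything else → 7.75% → $0.7006
Card game $13.67: toys and games → 6.75% → $0.922725
Wall mirror $158.32: household furniture → 6.5% + 1% surcharge = 7.5% → $11.874
Bottle of merlot $25.76: beer, wine and spirits → 11% → $2.8336
Subtotal = $306.79; unrounded tax = $18.645075 → $18.65; total due = $325.44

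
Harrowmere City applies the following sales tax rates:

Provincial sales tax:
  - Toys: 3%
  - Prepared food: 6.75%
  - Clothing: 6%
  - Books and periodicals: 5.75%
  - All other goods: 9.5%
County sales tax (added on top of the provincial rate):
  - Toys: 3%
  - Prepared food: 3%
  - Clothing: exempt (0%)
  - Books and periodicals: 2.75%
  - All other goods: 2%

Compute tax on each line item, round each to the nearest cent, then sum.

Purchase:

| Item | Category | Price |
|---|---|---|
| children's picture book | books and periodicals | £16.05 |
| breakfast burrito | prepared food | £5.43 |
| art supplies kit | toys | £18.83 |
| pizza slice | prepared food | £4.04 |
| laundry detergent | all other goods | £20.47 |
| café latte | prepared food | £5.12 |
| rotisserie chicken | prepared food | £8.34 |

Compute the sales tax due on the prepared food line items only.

£2.23

Breakfast burrito £5.43: prepared food → 6.75% + 3% county = 9.75% → £0.53
Pizza slice £4.04: prepared food → 6.75% + 3% county = 9.75% → £0.39
Café latte £5.12: prepared food → 6.75% + 3% county = 9.75% → £0.50
Rotisserie chicken £8.34: prepared food → 6.75% + 3% county = 9.75% → £0.81
Tax on prepared food = £0.53 + £0.39 + £0.50 + £0.81 = £2.23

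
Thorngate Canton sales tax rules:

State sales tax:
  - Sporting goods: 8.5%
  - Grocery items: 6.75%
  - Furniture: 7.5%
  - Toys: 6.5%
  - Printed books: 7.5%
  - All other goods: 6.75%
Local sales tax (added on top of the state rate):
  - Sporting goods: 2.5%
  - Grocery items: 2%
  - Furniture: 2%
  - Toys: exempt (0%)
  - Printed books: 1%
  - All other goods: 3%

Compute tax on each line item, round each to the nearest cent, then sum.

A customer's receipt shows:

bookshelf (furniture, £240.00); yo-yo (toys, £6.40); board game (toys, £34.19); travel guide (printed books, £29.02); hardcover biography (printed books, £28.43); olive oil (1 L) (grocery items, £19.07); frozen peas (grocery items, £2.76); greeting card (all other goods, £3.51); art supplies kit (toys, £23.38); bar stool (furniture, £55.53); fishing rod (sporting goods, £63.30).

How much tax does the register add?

£46.34

Bookshelf £240.00: furniture → 7.5% + 2% local = 9.5% → £22.80
Yo-yo £6.40: toys → 6.5% + 0% local = 6.5% → £0.42
Board game £34.19: toys → 6.5% + 0% local = 6.5% → £2.22
Travel guide £29.02: printed books → 7.5% + 1% local = 8.5% → £2.47
Hardcover biography £28.43: printed books → 7.5% + 1% local = 8.5% → £2.42
Olive oil (1 L) £19.07: grocery items → 6.75% + 2% local = 8.75% → £1.67
Frozen peas £2.76: grocery items → 6.75% + 2% local = 8.75% → £0.24
Greeting card £3.51: all other goods → 6.75% + 3% local = 9.75% → £0.34
Art supplies kit £23.38: toys → 6.5% + 0% local = 6.5% → £1.52
Bar stool £55.53: furniture → 7.5% + 2% local = 9.5% → £5.28
Fishing rod £63.30: sporting goods → 8.5% + 2.5% local = 11% → £6.96
Total tax = £22.80 + £0.42 + £2.22 + £2.47 + £2.42 + £1.67 + £0.24 + £0.34 + £1.52 + £5.28 + £6.96 = £46.34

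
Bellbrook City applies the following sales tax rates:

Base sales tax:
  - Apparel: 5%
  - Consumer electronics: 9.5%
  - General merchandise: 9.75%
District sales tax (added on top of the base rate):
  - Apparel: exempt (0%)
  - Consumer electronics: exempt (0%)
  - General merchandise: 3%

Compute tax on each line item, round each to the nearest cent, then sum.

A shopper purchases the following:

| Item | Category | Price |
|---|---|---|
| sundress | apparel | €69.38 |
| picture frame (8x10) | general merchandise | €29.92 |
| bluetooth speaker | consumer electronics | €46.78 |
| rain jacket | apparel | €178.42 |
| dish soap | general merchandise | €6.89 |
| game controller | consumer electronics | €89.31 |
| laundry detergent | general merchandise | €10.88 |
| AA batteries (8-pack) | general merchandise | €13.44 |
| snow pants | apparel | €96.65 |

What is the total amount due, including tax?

€579.60

Sundress €69.38: apparel → 5% + 0% district = 5% → €3.47
Picture frame (8x10) €29.92: general merchandise → 9.75% + 3% district = 12.75% → €3.81
Bluetooth speaker €46.78: consumer electronics → 9.5% + 0% district = 9.5% → €4.44
Rain jacket €178.42: apparel → 5% + 0% district = 5% → €8.92
Dish soap €6.89: general merchandise → 9.75% + 3% district = 12.75% → €0.88
Game controller €89.31: consumer electronics → 9.5% + 0% district = 9.5% → €8.48
Laundry detergent €10.88: general merchandise → 9.75% + 3% district = 12.75% → €1.39
AA batteries (8-pack) €13.44: general merchandise → 9.75% + 3% district = 12.75% → €1.71
Snow pants €96.65: apparel → 5% + 0% district = 5% → €4.83
Subtotal = €541.67; tax = €37.93; total due = €579.60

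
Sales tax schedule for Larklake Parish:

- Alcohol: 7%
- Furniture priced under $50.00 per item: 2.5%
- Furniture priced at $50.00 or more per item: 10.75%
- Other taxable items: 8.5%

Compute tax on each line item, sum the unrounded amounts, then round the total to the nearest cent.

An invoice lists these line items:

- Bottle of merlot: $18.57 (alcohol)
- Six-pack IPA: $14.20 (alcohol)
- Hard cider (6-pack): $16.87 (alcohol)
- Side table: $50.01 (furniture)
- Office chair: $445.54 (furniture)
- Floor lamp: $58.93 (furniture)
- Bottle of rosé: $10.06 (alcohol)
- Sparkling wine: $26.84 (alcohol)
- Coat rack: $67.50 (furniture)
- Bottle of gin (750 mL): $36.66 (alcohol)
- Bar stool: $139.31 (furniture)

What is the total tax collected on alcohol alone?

Bottle of merlot $18.57: alcohol → 7% → $1.2999
Six-pack IPA $14.20: alcohol → 7% → $0.994
Hard cider (6-pack) $16.87: alcohol → 7% → $1.1809
Bottle of rosé $10.06: alcohol → 7% → $0.7042
Sparkling wine $26.84: alcohol → 7% → $1.8788
Bottle of gin (750 mL) $36.66: alcohol → 7% → $2.5662
Tax on alcohol: unrounded sum = $8.624 → $8.62

$8.62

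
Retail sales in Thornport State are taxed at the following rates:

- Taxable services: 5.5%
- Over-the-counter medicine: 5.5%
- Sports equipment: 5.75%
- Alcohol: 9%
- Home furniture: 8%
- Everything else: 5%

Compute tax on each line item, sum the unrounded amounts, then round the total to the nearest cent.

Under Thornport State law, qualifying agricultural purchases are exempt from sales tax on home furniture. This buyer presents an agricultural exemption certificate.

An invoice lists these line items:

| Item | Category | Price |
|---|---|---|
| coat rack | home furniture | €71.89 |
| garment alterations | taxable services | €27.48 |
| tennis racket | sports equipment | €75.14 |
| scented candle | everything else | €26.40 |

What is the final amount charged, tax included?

€208.06

Coat rack €71.89: home furniture, buyer-exempt → 0% → €0.00
Garment alterations €27.48: taxable services → 5.5% → €1.5114
Tennis racket €75.14: sports equipment → 5.75% → €4.32055
Scented candle €26.40: everything else → 5% → €1.32
Subtotal = €200.91; unrounded tax = €7.15195 → €7.15; total due = €208.06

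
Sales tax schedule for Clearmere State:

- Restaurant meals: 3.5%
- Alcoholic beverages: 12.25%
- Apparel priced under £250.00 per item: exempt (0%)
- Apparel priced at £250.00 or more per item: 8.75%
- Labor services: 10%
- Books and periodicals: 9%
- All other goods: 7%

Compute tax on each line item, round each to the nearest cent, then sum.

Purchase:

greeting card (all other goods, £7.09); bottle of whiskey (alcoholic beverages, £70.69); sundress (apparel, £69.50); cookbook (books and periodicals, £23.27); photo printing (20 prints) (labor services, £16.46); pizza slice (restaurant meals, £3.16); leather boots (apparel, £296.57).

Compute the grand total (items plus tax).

Greeting card £7.09: all other goods → 7% → £0.50
Bottle of whiskey £70.69: alcoholic beverages → 12.25% → £8.66
Sundress £69.50: apparel, under £250.00 → 0% → £0.00
Cookbook £23.27: books and periodicals → 9% → £2.09
Photo printing (20 prints) £16.46: labor services → 10% → £1.65
Pizza slice £3.16: restaurant meals → 3.5% → £0.11
Leather boots £296.57: apparel, £250.00 or more → 8.75% → £25.95
Subtotal = £486.74; tax = £38.96; total due = £525.70

£525.70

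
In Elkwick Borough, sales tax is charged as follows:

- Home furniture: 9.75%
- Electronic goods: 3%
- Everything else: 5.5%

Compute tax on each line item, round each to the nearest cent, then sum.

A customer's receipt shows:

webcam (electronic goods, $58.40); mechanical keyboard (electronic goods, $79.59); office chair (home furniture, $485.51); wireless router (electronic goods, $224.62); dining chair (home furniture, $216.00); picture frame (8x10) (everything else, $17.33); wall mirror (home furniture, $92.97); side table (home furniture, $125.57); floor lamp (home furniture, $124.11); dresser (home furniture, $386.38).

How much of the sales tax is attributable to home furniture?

$139.47

Office chair $485.51: home furniture → 9.75% → $47.34
Dining chair $216.00: home furniture → 9.75% → $21.06
Wall mirror $92.97: home furniture → 9.75% → $9.06
Side table $125.57: home furniture → 9.75% → $12.24
Floor lamp $124.11: home furniture → 9.75% → $12.10
Dresser $386.38: home furniture → 9.75% → $37.67
Tax on home furniture = $47.34 + $21.06 + $9.06 + $12.24 + $12.10 + $37.67 = $139.47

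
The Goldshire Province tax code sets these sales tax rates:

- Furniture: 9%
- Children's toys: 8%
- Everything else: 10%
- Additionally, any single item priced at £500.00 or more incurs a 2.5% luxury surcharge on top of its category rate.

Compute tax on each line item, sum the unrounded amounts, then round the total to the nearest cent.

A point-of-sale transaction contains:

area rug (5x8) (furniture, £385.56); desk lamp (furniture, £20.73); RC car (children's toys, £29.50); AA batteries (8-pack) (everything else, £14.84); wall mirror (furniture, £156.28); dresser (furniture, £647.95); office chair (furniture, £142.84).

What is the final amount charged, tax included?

£1539.55

Area rug (5x8) £385.56: furniture → 9% → £34.7004
Desk lamp £20.73: furniture → 9% → £1.8657
RC car £29.50: children's toys → 8% → £2.36
AA batteries (8-pack) £14.84: everything else → 10% → £1.484
Wall mirror £156.28: furniture → 9% → £14.0652
Dresser £647.95: furniture → 9% + 2.5% surcharge = 11.5% → £74.51425
Office chair £142.84: furniture → 9% → £12.8556
Subtotal = £1397.70; unrounded tax = £141.84515 → £141.85; total due = £1539.55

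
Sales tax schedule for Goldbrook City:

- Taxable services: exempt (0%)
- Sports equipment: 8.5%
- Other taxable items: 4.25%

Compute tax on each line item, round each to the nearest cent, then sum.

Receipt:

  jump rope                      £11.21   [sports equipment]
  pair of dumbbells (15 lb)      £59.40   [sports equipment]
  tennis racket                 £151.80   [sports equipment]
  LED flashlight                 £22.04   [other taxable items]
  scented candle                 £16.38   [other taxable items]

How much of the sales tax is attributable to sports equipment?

£18.90

Jump rope £11.21: sports equipment → 8.5% → £0.95
Pair of dumbbells (15 lb) £59.40: sports equipment → 8.5% → £5.05
Tennis racket £151.80: sports equipment → 8.5% → £12.90
Tax on sports equipment = £0.95 + £5.05 + £12.90 = £18.90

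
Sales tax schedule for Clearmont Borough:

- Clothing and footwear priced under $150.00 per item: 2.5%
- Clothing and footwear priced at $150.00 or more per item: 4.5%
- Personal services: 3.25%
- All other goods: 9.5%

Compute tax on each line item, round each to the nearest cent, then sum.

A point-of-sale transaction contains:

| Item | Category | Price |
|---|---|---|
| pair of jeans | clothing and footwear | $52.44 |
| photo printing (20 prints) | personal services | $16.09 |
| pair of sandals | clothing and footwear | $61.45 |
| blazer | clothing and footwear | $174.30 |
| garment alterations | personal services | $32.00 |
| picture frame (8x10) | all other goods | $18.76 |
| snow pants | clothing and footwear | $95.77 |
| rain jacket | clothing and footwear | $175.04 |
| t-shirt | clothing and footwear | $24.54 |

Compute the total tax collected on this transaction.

$24.91

Pair of jeans $52.44: clothing and footwear, under $150.00 → 2.5% → $1.31
Photo printing (20 prints) $16.09: personal services → 3.25% → $0.52
Pair of sandals $61.45: clothing and footwear, under $150.00 → 2.5% → $1.54
Blazer $174.30: clothing and footwear, $150.00 or more → 4.5% → $7.84
Garment alterations $32.00: personal services → 3.25% → $1.04
Picture frame (8x10) $18.76: all other goods → 9.5% → $1.78
Snow pants $95.77: clothing and footwear, under $150.00 → 2.5% → $2.39
Rain jacket $175.04: clothing and footwear, $150.00 or more → 4.5% → $7.88
T-shirt $24.54: clothing and footwear, under $150.00 → 2.5% → $0.61
Total tax = $1.31 + $0.52 + $1.54 + $7.84 + $1.04 + $1.78 + $2.39 + $7.88 + $0.61 = $24.91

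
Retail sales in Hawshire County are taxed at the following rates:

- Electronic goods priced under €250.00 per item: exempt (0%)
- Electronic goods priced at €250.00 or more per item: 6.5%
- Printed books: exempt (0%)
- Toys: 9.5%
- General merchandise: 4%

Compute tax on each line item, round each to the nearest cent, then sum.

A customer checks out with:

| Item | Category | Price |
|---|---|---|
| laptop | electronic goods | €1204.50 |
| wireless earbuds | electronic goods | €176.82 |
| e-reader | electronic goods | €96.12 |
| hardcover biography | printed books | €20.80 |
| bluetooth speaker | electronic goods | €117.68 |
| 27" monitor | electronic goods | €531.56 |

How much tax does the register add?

Laptop €1204.50: electronic goods, €250.00 or more → 6.5% → €78.29
Wireless earbuds €176.82: electronic goods, under €250.00 → 0% → €0.00
E-reader €96.12: electronic goods, under €250.00 → 0% → €0.00
Hardcover biography €20.80: printed books → 0% → €0.00
Bluetooth speaker €117.68: electronic goods, under €250.00 → 0% → €0.00
27" monitor €531.56: electronic goods, €250.00 or more → 6.5% → €34.55
Total tax = €78.29 + €34.55 = €112.84

€112.84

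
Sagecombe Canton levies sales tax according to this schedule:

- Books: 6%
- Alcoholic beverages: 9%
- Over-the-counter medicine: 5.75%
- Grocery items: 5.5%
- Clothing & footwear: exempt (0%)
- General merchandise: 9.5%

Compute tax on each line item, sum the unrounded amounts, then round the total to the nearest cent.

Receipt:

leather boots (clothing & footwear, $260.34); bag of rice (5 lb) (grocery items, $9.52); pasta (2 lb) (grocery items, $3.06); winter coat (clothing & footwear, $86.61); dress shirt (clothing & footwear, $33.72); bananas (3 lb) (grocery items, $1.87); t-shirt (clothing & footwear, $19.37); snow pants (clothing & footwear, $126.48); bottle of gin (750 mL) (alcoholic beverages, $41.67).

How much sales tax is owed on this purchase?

Leather boots $260.34: clothing & footwear → 0% → $0.00
Bag of rice (5 lb) $9.52: grocery items → 5.5% → $0.5236
Pasta (2 lb) $3.06: grocery items → 5.5% → $0.1683
Winter coat $86.61: clothing & footwear → 0% → $0.00
Dress shirt $33.72: clothing & footwear → 0% → $0.00
Bananas (3 lb) $1.87: grocery items → 5.5% → $0.10285
T-shirt $19.37: clothing & footwear → 0% → $0.00
Snow pants $126.48: clothing & footwear → 0% → $0.00
Bottle of gin (750 mL) $41.67: alcoholic beverages → 9% → $3.7503
Unrounded tax sum = $4.54505 → $4.55

$4.55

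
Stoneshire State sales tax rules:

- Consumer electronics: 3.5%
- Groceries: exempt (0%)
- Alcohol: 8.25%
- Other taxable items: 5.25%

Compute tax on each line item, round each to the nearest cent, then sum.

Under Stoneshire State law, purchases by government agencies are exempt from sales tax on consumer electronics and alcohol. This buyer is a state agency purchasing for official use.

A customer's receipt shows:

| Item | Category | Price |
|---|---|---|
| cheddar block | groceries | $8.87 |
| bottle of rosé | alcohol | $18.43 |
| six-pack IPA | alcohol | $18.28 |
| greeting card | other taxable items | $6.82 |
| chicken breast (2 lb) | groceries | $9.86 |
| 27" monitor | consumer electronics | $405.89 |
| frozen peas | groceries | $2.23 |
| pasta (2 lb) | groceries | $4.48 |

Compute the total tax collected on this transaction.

$0.36

Cheddar block $8.87: groceries → 0% → $0.00
Bottle of rosé $18.43: alcohol, buyer-exempt → 0% → $0.00
Six-pack IPA $18.28: alcohol, buyer-exempt → 0% → $0.00
Greeting card $6.82: other taxable items → 5.25% → $0.36
Chicken breast (2 lb) $9.86: groceries → 0% → $0.00
27" monitor $405.89: consumer electronics, buyer-exempt → 0% → $0.00
Frozen peas $2.23: groceries → 0% → $0.00
Pasta (2 lb) $4.48: groceries → 0% → $0.00
Total tax = $0.36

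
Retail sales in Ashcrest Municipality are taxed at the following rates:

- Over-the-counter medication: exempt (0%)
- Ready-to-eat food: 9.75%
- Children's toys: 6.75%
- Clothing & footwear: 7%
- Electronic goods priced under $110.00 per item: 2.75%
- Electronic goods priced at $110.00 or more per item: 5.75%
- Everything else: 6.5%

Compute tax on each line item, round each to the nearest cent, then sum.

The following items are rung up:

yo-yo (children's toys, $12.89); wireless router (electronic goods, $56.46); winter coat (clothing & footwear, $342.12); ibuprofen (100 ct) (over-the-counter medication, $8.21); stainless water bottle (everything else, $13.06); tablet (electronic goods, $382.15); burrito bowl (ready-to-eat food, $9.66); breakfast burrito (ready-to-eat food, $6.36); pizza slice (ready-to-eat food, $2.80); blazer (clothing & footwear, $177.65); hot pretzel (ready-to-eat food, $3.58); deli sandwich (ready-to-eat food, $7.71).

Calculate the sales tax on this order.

Yo-yo $12.89: children's toys → 6.75% → $0.87
Wireless router $56.46: electronic goods, under $110.00 → 2.75% → $1.55
Winter coat $342.12: clothing & footwear → 7% → $23.95
Ibuprofen (100 ct) $8.21: over-the-counter medication → 0% → $0.00
Stainless water bottle $13.06: everything else → 6.5% → $0.85
Tablet $382.15: electronic goods, $110.00 or more → 5.75% → $21.97
Burrito bowl $9.66: ready-to-eat food → 9.75% → $0.94
Breakfast burrito $6.36: ready-to-eat food → 9.75% → $0.62
Pizza slice $2.80: ready-to-eat food → 9.75% → $0.27
Blazer $177.65: clothing & footwear → 7% → $12.44
Hot pretzel $3.58: ready-to-eat food → 9.75% → $0.35
Deli sandwich $7.71: ready-to-eat food → 9.75% → $0.75
Total tax = $0.87 + $1.55 + $23.95 + $0.85 + $21.97 + $0.94 + $0.62 + $0.27 + $12.44 + $0.35 + $0.75 = $64.56

$64.56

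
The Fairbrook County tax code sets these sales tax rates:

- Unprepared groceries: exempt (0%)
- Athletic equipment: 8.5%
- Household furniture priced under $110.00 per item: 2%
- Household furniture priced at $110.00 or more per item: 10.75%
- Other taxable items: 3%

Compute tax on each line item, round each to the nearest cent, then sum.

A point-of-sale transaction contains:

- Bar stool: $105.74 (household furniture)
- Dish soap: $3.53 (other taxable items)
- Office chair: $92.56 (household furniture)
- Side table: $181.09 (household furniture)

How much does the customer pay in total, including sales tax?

$406.46

Bar stool $105.74: household furniture, under $110.00 → 2% → $2.11
Dish soap $3.53: other taxable items → 3% → $0.11
Office chair $92.56: household furniture, under $110.00 → 2% → $1.85
Side table $181.09: household furniture, $110.00 or more → 10.75% → $19.47
Subtotal = $382.92; tax = $23.54; total due = $406.46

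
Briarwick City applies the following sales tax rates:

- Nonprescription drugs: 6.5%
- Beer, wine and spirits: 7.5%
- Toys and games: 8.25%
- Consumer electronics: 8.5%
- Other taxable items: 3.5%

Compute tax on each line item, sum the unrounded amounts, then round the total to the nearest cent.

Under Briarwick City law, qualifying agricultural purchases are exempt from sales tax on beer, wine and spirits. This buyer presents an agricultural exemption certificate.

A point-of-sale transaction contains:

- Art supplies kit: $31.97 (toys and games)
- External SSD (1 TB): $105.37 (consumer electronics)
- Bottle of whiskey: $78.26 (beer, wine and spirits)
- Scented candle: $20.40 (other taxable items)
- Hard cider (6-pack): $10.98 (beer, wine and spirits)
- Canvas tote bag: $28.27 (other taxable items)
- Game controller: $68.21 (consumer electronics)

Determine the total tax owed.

$19.10

Art supplies kit $31.97: toys and games → 8.25% → $2.637525
External SSD (1 TB) $105.37: consumer electronics → 8.5% → $8.95645
Bottle of whiskey $78.26: beer, wine and spirits, buyer-exempt → 0% → $0.00
Scented candle $20.40: other taxable items → 3.5% → $0.714
Hard cider (6-pack) $10.98: beer, wine and spirits, buyer-exempt → 0% → $0.00
Canvas tote bag $28.27: other taxable items → 3.5% → $0.98945
Game controller $68.21: consumer electronics → 8.5% → $5.79785
Unrounded tax sum = $19.095275 → $19.10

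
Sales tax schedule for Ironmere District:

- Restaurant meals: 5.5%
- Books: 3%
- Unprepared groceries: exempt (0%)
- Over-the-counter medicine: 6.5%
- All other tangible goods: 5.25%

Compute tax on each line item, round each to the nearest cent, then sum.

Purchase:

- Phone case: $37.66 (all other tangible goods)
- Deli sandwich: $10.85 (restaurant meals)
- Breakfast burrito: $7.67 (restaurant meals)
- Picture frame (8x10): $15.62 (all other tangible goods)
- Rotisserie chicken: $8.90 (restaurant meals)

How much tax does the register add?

Phone case $37.66: all other tangible goods → 5.25% → $1.98
Deli sandwich $10.85: restaurant meals → 5.5% → $0.60
Breakfast burrito $7.67: restaurant meals → 5.5% → $0.42
Picture frame (8x10) $15.62: all other tangible goods → 5.25% → $0.82
Rotisserie chicken $8.90: restaurant meals → 5.5% → $0.49
Total tax = $1.98 + $0.60 + $0.42 + $0.82 + $0.49 = $4.31

$4.31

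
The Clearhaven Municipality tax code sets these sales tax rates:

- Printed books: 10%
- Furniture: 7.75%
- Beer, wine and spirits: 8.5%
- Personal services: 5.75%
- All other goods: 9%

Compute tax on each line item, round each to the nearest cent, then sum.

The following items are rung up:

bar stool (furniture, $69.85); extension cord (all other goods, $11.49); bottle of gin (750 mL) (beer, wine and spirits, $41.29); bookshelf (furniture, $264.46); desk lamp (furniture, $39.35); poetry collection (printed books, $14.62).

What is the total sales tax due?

Bar stool $69.85: furniture → 7.75% → $5.41
Extension cord $11.49: all other goods → 9% → $1.03
Bottle of gin (750 mL) $41.29: beer, wine and spirits → 8.5% → $3.51
Bookshelf $264.46: furniture → 7.75% → $20.50
Desk lamp $39.35: furniture → 7.75% → $3.05
Poetry collection $14.62: printed books → 10% → $1.46
Total tax = $5.41 + $1.03 + $3.51 + $20.50 + $3.05 + $1.46 = $34.96

$34.96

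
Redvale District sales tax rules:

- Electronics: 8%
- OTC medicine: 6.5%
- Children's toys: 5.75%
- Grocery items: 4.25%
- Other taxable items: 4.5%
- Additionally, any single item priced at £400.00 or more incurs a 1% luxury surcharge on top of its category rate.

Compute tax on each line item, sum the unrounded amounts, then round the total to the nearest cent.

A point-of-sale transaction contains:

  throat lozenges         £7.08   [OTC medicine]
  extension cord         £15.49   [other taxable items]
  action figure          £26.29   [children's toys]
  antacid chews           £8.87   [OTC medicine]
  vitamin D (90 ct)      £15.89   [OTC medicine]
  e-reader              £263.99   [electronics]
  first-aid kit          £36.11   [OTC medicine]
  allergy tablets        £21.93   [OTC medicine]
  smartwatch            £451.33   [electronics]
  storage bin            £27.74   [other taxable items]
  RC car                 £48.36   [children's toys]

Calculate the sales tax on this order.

Throat lozenges £7.08: OTC medicine → 6.5% → £0.4602
Extension cord £15.49: other taxable items → 4.5% → £0.69705
Action figure £26.29: children's toys → 5.75% → £1.511675
Antacid chews £8.87: OTC medicine → 6.5% → £0.57655
Vitamin D (90 ct) £15.89: OTC medicine → 6.5% → £1.03285
E-reader £263.99: electronics → 8% → £21.1192
First-aid kit £36.11: OTC medicine → 6.5% → £2.34715
Allergy tablets £21.93: OTC medicine → 6.5% → £1.42545
Smartwatch £451.33: electronics → 8% + 1% surcharge = 9% → £40.6197
Storage bin £27.74: other taxable items → 4.5% → £1.2483
RC car £48.36: children's toys → 5.75% → £2.7807
Unrounded tax sum = £73.818825 → £73.82

£73.82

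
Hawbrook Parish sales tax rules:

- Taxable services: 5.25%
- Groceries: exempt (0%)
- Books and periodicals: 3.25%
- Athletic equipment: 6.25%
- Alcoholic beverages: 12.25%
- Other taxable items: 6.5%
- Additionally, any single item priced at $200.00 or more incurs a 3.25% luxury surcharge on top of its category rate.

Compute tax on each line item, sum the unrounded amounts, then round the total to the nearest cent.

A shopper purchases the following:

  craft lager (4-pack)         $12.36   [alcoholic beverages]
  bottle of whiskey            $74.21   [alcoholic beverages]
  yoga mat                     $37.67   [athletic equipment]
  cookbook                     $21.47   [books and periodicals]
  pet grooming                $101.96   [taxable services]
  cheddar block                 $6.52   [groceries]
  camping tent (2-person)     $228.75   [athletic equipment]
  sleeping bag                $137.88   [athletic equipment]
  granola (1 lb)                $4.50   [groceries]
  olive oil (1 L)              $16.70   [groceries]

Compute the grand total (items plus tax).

Craft lager (4-pack) $12.36: alcoholic beverages → 12.25% → $1.5141
Bottle of whiskey $74.21: alcoholic beverages → 12.25% → $9.090725
Yoga mat $37.67: athletic equipment → 6.25% → $2.354375
Cookbook $21.47: books and periodicals → 3.25% → $0.697775
Pet grooming $101.96: taxable services → 5.25% → $5.3529
Cheddar block $6.52: groceries → 0% → $0.00
Camping tent (2-person) $228.75: athletic equipment → 6.25% + 3.25% surcharge = 9.5% → $21.73125
Sleeping bag $137.88: athletic equipment → 6.25% → $8.6175
Granola (1 lb) $4.50: groceries → 0% → $0.00
Olive oil (1 L) $16.70: groceries → 0% → $0.00
Subtotal = $642.02; unrounded tax = $49.358625 → $49.36; total due = $691.38

$691.38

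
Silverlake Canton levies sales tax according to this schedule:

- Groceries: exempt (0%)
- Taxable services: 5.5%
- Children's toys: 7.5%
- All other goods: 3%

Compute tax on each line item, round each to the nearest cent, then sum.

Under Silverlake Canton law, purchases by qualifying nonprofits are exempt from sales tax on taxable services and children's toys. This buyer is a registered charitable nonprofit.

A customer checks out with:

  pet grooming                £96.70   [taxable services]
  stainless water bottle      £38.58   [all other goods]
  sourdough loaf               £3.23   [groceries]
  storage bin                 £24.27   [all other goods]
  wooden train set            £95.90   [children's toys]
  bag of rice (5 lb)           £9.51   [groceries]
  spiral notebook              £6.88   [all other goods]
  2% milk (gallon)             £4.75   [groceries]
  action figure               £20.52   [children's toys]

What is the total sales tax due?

£2.10

Pet grooming £96.70: taxable services, buyer-exempt → 0% → £0.00
Stainless water bottle £38.58: all other goods → 3% → £1.16
Sourdough loaf £3.23: groceries → 0% → £0.00
Storage bin £24.27: all other goods → 3% → £0.73
Wooden train set £95.90: children's toys, buyer-exempt → 0% → £0.00
Bag of rice (5 lb) £9.51: groceries → 0% → £0.00
Spiral notebook £6.88: all other goods → 3% → £0.21
2% milk (gallon) £4.75: groceries → 0% → £0.00
Action figure £20.52: children's toys, buyer-exempt → 0% → £0.00
Total tax = £1.16 + £0.73 + £0.21 = £2.10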